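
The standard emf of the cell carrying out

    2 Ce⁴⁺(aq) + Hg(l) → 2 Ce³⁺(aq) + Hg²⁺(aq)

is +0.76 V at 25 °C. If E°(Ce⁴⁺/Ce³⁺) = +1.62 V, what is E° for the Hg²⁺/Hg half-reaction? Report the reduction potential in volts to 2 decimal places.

+0.86 V

In the reaction as written the Ce⁴⁺/Ce³⁺ couple is reduced (cathode) and Hg²⁺/Hg is oxidized (anode), so E°cell = E°(Ce⁴⁺/Ce³⁺) − E°(Hg²⁺/Hg).
E°(Hg²⁺/Hg) = E°(cathode) − E°cell = +1.62 − (+0.76) = +0.86 V.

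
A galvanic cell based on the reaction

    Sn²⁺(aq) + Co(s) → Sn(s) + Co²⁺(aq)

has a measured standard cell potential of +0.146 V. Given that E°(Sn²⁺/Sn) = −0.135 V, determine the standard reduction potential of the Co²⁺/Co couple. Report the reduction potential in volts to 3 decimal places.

In the reaction as written the Sn²⁺/Sn couple is reduced (cathode) and Co²⁺/Co is oxidized (anode), so E°cell = E°(Sn²⁺/Sn) − E°(Co²⁺/Co).
E°(Co²⁺/Co) = E°(cathode) − E°cell = −0.135 − (+0.146) = −0.281 V.

−0.281 V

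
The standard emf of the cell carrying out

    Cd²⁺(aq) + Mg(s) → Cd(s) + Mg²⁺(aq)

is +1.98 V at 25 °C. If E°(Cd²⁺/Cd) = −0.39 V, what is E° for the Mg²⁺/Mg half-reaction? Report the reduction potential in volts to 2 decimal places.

−2.37 V

In the reaction as written the Cd²⁺/Cd couple is reduced (cathode) and Mg²⁺/Mg is oxidized (anode), so E°cell = E°(Cd²⁺/Cd) − E°(Mg²⁺/Mg).
E°(Mg²⁺/Mg) = E°(cathode) − E°cell = −0.39 − (+1.98) = −2.37 V.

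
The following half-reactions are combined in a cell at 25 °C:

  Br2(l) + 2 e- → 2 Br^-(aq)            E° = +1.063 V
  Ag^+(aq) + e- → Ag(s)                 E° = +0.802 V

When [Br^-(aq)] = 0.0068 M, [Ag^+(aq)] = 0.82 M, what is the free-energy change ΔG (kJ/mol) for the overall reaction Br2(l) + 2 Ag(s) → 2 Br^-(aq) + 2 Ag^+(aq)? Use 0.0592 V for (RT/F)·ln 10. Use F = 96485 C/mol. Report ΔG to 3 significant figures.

With Br₂/Br⁻ reduced at the cathode, E°cell = +1.063 − (+0.802) = +0.261 V and n = 2.
The reaction quotient is [Br^-(aq)]^2·[Ag^+(aq)]^2 = 3.11×10^−5; by Nernst, E = +0.261 − (0.0592/2)(−4.507) = +0.3944 V.
Then ΔG = −nFE = −2 × 96485 × +0.3944 J/mol = −76.1 kJ/mol.

−76.1 kJ/mol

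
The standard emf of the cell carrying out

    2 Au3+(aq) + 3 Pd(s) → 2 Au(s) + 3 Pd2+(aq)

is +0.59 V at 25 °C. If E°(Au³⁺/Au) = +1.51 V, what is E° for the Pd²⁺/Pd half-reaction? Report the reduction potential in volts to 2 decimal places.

In the reaction as written the Au³⁺/Au couple is reduced (cathode) and Pd²⁺/Pd is oxidized (anode), so E°cell = E°(Au³⁺/Au) − E°(Pd²⁺/Pd).
E°(Pd²⁺/Pd) = E°(cathode) − E°cell = +1.51 − (+0.59) = +0.92 V.

+0.92 V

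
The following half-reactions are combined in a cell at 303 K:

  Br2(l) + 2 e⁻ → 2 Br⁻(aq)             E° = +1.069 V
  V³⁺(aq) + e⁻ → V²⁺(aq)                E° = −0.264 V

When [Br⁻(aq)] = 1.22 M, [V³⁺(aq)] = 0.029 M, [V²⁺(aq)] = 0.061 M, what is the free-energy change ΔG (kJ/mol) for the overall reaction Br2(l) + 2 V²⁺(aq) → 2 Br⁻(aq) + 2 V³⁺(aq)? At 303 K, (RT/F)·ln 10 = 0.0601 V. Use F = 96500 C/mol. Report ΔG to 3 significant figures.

E°cell = +1.069 − (−0.264) = +1.333 V; the balanced reaction transfers n = 2 electrons.
Here Q = ([Br⁻(aq)]^2·[V³⁺(aq)]^2) / [V²⁺(aq)]^2 = 0.336 (log Q = −0.473), giving E = +1.333 − (0.0601/2)·(−0.473) = +1.3472 V.
ΔG = −nFE = −(2)(96500)(+1.3472) J/mol = −260 kJ/mol.

−260 kJ/mol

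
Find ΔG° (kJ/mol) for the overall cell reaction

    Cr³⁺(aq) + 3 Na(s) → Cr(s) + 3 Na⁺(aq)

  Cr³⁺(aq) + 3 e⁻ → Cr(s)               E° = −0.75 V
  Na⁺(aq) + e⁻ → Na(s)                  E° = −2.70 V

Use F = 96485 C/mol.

In the reaction as written Cr³⁺(aq) is reduced, so the Cr³⁺/Cr couple is the cathode and Na⁺/Na is the anode.
E°cell = −0.75 − (−2.70) = +1.95 V; balancing electrons gives n = 3.
ΔG° = −nFE°cell = −(3)(96485)(+1.95) J/mol = −564 kJ/mol.

−564 kJ/mol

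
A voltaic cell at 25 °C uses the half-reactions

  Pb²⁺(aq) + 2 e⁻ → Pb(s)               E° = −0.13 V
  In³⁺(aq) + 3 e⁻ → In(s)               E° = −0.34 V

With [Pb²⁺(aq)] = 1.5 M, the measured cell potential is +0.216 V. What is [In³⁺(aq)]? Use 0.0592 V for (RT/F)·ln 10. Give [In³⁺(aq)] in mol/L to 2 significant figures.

0.91 M

Pb²⁺/Pb is the cathode (higher E°); E°cell = −0.13 − (−0.34) = +0.21 V with n = 6.
Rearranging E = E° − (0.0592/n)·log Q gives log Q = 6(+0.21 − (+0.216))/0.0592 = −0.608.
Balancing electrons gives 3 Pb²⁺(aq) + 2 In(s) → 3 Pb(s) + 2 In³⁺(aq); thus Q = [In³⁺(aq)]^2 / [Pb²⁺(aq)]^3.
Substituting the known concentrations and solving, log [In³⁺(aq)] = −0.040 and [In³⁺(aq)] = 0.91 M.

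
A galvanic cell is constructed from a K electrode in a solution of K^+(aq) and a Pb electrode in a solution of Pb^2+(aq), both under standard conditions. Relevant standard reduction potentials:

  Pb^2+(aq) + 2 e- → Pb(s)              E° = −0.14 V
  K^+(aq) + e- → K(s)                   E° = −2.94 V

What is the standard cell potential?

+2.80 V

The Pb²⁺/Pb couple has the higher E°, so Pb ion is reduced (cathode) and K is oxidized (anode).
E°cell = E°(cathode) − E°(anode) = −0.14 − (−2.94) = +2.80 V.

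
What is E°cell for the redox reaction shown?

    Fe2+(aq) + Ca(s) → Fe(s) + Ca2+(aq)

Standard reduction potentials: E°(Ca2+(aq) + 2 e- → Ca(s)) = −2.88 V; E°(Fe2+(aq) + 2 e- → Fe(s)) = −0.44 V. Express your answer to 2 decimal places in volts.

Fe2+(aq) gains electrons, so the Fe²⁺/Fe couple is the cathode; the Ca²⁺/Ca couple is the anode.
E°cell = E°(cathode) − E°(anode) = −0.44 − (−2.88) = +2.44 V.
The positive value indicates the reaction is spontaneous as written.

+2.44 V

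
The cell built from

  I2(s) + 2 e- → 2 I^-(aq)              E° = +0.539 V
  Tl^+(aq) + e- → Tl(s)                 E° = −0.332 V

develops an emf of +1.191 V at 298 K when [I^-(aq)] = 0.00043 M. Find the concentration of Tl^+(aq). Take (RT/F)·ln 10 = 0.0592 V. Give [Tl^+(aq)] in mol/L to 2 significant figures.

I₂/I⁻ is the cathode (higher E°); E°cell = +0.539 − (−0.332) = +0.871 V with n = 2.
Rearranging E = E° − (0.0592/n)·log Q gives log Q = 2(+0.871 − (+1.191))/0.0592 = −10.811.
For I2(s) + 2 Tl(s) → 2 I^-(aq) + 2 Tl^+(aq), the reaction quotient is Q = [I^-(aq)]^2·[Tl^+(aq)]^2.
Substituting the known concentrations and solving, log [Tl^+(aq)] = −2.039 and [Tl^+(aq)] = 0.0091 M.

0.0091 M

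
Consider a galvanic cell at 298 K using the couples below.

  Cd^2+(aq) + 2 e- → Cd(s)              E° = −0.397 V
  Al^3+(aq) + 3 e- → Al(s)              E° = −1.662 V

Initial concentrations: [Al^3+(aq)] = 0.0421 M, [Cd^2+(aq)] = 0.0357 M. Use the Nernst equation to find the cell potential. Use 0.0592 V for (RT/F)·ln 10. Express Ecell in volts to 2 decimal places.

Since E°(Cd²⁺/Cd) > E°(Al³⁺/Al), Cd²⁺/Cd serves as the cathode.
The standard potential is −0.397 − (−1.662) = +1.265 V and the balanced reaction transfers n = 6 electrons.
Balancing gives 3 Cd^2+(aq) + 2 Al(s) → 3 Cd(s) + 2 Al^3+(aq); hence Q = [Al^3+(aq)]^2 / [Cd^2+(aq)]^3 = 39 (log Q = 1.591).
E = E° − (0.0592/n)·log Q = +1.265 − (0.0592/6)(1.591) = +1.25 V.

+1.25 V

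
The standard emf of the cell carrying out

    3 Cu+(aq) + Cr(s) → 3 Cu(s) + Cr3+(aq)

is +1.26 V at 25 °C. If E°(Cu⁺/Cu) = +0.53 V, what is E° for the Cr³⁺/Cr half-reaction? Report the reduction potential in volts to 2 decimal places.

In the reaction as written the Cu⁺/Cu couple is reduced (cathode) and Cr³⁺/Cr is oxidized (anode), so E°cell = E°(Cu⁺/Cu) − E°(Cr³⁺/Cr).
E°(Cr³⁺/Cr) = E°(cathode) − E°cell = +0.53 − (+1.26) = −0.73 V.

−0.73 V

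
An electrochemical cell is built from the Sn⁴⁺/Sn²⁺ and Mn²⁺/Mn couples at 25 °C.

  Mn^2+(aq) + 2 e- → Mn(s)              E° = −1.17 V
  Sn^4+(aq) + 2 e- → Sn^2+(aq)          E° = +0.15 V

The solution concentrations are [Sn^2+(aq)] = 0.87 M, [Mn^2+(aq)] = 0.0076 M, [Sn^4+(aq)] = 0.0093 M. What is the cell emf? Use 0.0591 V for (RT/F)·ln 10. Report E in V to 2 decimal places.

+1.32 V

Since E°(Sn⁴⁺/Sn²⁺) > E°(Mn²⁺/Mn), Sn⁴⁺/Sn²⁺ serves as the cathode.
E°cell = +0.15 − (−1.17) = +1.32 V, with n = 2 electrons transferred.
The balanced reaction is Sn^4+(aq) + Mn(s) → Sn^2+(aq) + Mn^2+(aq), so Q = ([Sn^2+(aq)]·[Mn^2+(aq)]) / [Sn^4+(aq)] = 0.711 and log Q = −0.148.
Applying E = E° − (RT ln10/nF)·log Q gives +1.32 − (0.0591/2)(−0.148) = +1.32 V.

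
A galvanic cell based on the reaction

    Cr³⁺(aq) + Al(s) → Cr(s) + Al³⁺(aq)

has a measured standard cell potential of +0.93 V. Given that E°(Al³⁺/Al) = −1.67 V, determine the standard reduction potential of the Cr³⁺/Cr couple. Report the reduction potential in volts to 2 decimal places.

−0.74 V

In the reaction as written the Cr³⁺/Cr couple is reduced (cathode) and Al³⁺/Al is oxidized (anode), so E°cell = E°(Cr³⁺/Cr) − E°(Al³⁺/Al).
E°(Cr³⁺/Cr) = E°cell + E°(anode) = +0.93 + (−1.67) = −0.74 V.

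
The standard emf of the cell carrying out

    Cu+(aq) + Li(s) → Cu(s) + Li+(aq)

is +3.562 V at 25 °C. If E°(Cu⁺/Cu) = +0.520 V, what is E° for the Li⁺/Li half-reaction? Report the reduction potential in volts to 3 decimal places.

In the reaction as written the Cu⁺/Cu couple is reduced (cathode) and Li⁺/Li is oxidized (anode), so E°cell = E°(Cu⁺/Cu) − E°(Li⁺/Li).
E°(Li⁺/Li) = E°(cathode) − E°cell = +0.520 − (+3.562) = −3.042 V.

−3.042 V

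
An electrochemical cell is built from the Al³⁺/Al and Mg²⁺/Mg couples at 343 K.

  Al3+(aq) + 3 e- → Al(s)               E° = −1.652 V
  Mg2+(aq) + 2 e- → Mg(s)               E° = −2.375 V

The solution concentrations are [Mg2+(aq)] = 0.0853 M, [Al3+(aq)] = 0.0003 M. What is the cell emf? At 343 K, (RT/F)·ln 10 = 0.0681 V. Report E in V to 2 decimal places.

+0.68 V

The Al³⁺/Al couple has the more positive E°, so it is the cathode; Mg²⁺/Mg is the anode.
E°cell = −1.652 − (−2.375) = +0.723 V, with n = 6 electrons transferred.
For the overall reaction 2 Al3+(aq) + 3 Mg(s) → 2 Al(s) + 3 Mg2+(aq), Q = [Mg2+(aq)]^3 / [Al3+(aq)]^2 = 6.9×10^3, giving log Q = 3.839.
By the Nernst equation, E = +0.723 − (0.0681/6)·(3.839) = +0.68 V.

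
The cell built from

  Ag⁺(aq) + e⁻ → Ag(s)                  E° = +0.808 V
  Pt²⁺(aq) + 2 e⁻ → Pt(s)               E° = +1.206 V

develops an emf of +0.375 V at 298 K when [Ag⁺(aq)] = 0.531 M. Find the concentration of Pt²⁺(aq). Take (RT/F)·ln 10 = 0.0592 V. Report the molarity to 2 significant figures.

0.047 M

Pt²⁺/Pt is the cathode (higher E°); E°cell = +1.206 − (+0.808) = +0.398 V with n = 2.
From the Nernst equation, log Q = n(E° − E)/0.0592 = 2·(+0.398 − (+0.375))/0.0592 = 0.777.
For Pt²⁺(aq) + 2 Ag(s) → Pt(s) + 2 Ag⁺(aq), the reaction quotient is Q = [Ag⁺(aq)]^2 / [Pt²⁺(aq)].
Solving for the unknown gives log [Pt²⁺(aq)] = −1.327, so [Pt²⁺(aq)] ≈ 0.047 M.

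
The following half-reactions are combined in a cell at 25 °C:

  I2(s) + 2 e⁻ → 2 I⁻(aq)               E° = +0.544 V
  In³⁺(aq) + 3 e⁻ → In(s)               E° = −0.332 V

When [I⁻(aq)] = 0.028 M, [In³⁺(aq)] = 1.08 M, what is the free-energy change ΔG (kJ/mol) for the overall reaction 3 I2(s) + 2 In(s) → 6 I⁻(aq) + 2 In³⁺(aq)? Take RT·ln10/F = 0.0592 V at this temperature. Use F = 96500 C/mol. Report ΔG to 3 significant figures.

With I₂/I⁻ reduced at the cathode, E°cell = +0.544 − (−0.332) = +0.876 V and n = 6.
Here Q = [I⁻(aq)]^6·[In³⁺(aq)]^2 = 5.62×10^−10 (log Q = −9.250), giving E = +0.876 − (0.0592/6)·(−9.250) = +0.9673 V.
ΔG = −nFE = −(6)(96500)(+0.9673) J/mol = −560 kJ/mol.

−560 kJ/mol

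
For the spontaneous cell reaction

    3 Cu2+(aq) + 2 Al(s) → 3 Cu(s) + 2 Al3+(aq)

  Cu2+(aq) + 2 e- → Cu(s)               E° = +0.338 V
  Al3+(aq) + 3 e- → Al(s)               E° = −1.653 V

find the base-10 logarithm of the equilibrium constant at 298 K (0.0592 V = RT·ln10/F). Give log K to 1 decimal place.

The Cu²⁺/Cu couple is reduced (cathode); E°cell = +0.338 − (−1.653) = +1.991 V with n = 6.
At equilibrium E = 0, so log K = nE°cell / 0.0592 = (6)(+1.991) / 0.0592 = 201.8.

log K = 201.8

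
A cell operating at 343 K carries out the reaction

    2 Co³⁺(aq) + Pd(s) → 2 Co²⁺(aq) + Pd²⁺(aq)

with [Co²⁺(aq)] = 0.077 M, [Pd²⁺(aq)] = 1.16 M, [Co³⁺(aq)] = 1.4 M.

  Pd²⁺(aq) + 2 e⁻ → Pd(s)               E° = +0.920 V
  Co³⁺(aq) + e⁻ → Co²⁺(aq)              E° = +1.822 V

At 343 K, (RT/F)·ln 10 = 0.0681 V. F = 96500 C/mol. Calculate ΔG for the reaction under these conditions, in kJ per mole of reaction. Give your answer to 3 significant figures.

E°cell = +1.822 − (+0.920) = +0.902 V; the balanced reaction transfers n = 2 electrons.
The reaction quotient is ([Co²⁺(aq)]^2·[Pd²⁺(aq)]) / [Co³⁺(aq)]^2 = 0.00351; by Nernst, E = +0.902 − (0.0681/2)(−2.455) = +0.9856 V.
Finally ΔG = −nFE = −(2)(96500 C/mol)(+0.9856 V) = −190 kJ/mol.

−190 kJ/mol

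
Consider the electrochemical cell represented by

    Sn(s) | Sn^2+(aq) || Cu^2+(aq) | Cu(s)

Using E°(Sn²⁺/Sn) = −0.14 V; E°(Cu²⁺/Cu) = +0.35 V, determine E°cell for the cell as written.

By convention the left-hand electrode in cell notation is the anode (oxidation) and the right-hand electrode is the cathode (reduction).
E°cell = E°(right) − E°(left) = +0.35 − (−0.14) = +0.49 V.

+0.49 V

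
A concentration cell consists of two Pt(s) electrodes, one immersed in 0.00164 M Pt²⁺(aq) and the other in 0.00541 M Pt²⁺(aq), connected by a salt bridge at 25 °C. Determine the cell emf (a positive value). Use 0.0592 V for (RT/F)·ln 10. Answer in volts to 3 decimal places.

For a concentration cell E°cell = 0, since both electrodes use the same couple.
The compartment with the higher Pt²⁺(aq) concentration (0.00541 M) acts as the cathode; ions are reduced there and produced at the dilute (0.00164 M) anode.
With n = 2, Ecell = −(0.0592/2)·log([dilute]/[conc]) = −(0.0592/2)·log(0.00164/0.00541) = +0.015 V.

0.015 V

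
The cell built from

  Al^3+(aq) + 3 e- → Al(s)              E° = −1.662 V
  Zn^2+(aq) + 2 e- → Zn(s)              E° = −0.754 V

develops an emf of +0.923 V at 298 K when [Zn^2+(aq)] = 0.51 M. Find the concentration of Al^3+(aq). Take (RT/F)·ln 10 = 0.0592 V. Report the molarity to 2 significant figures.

Zn²⁺/Zn is the cathode (higher E°); E°cell = −0.754 − (−1.662) = +0.908 V with n = 6.
From the Nernst equation, log Q = n(E° − E)/0.0592 = 6·(+0.908 − (+0.923))/0.0592 = −1.520.
For 3 Zn^2+(aq) + 2 Al(s) → 3 Zn(s) + 2 Al^3+(aq), the reaction quotient is Q = [Al^3+(aq)]^2 / [Zn^2+(aq)]^3.
Solving for the unknown gives log [Al^3+(aq)] = −1.199, so [Al^3+(aq)] ≈ 0.063 M.

0.063 M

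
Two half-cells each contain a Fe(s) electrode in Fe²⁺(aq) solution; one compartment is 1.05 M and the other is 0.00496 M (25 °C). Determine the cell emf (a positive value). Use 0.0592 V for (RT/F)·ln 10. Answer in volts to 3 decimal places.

0.069 V

For a concentration cell E°cell = 0, since both electrodes use the same couple.
The compartment with the higher Fe²⁺(aq) concentration (1.05 M) acts as the cathode; ions are reduced there and produced at the dilute (0.00496 M) anode.
With n = 2, Ecell = −(0.0592/2)·log([dilute]/[conc]) = −(0.0592/2)·log(0.00496/1.05) = +0.069 V.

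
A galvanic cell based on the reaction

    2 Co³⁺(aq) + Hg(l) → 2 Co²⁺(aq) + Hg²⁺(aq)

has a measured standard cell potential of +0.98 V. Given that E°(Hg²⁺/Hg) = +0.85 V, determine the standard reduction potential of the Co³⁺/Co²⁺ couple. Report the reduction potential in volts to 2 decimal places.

In the reaction as written the Co³⁺/Co²⁺ couple is reduced (cathode) and Hg²⁺/Hg is oxidized (anode), so E°cell = E°(Co³⁺/Co²⁺) − E°(Hg²⁺/Hg).
E°(Co³⁺/Co²⁺) = E°cell + E°(anode) = +0.98 + (+0.85) = +1.83 V.

+1.83 V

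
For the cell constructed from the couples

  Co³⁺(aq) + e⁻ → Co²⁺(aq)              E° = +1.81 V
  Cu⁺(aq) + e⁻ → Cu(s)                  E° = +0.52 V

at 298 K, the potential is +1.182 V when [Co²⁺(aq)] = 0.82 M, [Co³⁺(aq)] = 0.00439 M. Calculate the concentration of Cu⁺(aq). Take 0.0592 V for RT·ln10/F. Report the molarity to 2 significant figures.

0.36 M

The Co³⁺/Co²⁺ couple has the larger reduction potential, so it is the cathode: E°cell = +1.81 − (+0.52) = +1.29 V and n = 1.
Rearranging E = E° − (0.0592/n)·log Q gives log Q = 1(+1.29 − (+1.182))/0.0592 = 1.824.
The balanced reaction is Co³⁺(aq) + Cu(s) → Co²⁺(aq) + Cu⁺(aq), so Q = ([Co²⁺(aq)]·[Cu⁺(aq)]) / [Co³⁺(aq)].
Isolating [Cu⁺(aq)] in Q = 10^{1.824} yields log [Cu⁺(aq)] = −0.447, i.e. 0.36 M.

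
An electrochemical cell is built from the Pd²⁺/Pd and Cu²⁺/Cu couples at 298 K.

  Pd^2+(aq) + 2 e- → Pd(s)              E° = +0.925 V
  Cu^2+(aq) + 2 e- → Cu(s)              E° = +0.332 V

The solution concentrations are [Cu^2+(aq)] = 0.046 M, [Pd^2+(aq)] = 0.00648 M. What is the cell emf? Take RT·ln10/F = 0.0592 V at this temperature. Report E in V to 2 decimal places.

+0.57 V

Pd²⁺/Pd is reduced (cathode, E° = +0.925 V) and Cu²⁺/Cu is oxidized (anode).
E°cell = +0.925 − (+0.332) = +0.593 V, with n = 2 electrons transferred.
For the overall reaction Pd^2+(aq) + Cu(s) → Pd(s) + Cu^2+(aq), Q = [Cu^2+(aq)] / [Pd^2+(aq)] = 7.1, giving log Q = 0.851.
Applying E = E° − (RT ln10/nF)·log Q gives +0.593 − (0.0592/2)(0.851) = +0.57 V.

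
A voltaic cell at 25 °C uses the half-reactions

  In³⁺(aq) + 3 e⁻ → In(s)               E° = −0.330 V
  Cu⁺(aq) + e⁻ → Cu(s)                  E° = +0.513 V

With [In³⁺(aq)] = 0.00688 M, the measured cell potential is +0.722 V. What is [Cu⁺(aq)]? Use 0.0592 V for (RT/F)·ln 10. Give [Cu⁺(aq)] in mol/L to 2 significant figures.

With Cu⁺/Cu at the cathode and In³⁺/In at the anode, E°cell = +0.513 − (−0.330) = +0.843 V (n = 3).
From the Nernst equation, log Q = n(E° − E)/0.0592 = 3·(+0.843 − (+0.722))/0.0592 = 6.132.
The balanced reaction is 3 Cu⁺(aq) + In(s) → 3 Cu(s) + In³⁺(aq), so Q = [In³⁺(aq)] / [Cu⁺(aq)]^3.
Solving for the unknown gives log [Cu⁺(aq)] = −2.765, so [Cu⁺(aq)] ≈ 0.0017 M.

0.0017 M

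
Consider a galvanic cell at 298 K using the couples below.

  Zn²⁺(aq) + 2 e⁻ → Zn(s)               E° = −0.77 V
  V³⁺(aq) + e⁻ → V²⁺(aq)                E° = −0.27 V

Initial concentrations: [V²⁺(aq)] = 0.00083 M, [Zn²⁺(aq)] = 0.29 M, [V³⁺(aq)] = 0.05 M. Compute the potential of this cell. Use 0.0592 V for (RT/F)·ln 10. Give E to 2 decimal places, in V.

Since E°(V³⁺/V²⁺) > E°(Zn²⁺/Zn), V³⁺/V²⁺ serves as the cathode.
The standard potential is −0.27 − (−0.77) = +0.50 V and the balanced reaction transfers n = 2 electrons.
The balanced reaction is 2 V³⁺(aq) + Zn(s) → 2 V²⁺(aq) + Zn²⁺(aq), so Q = ([V²⁺(aq)]^2·[Zn²⁺(aq)]) / [V³⁺(aq)]^2 = 7.99×10^−5 and log Q = −4.097.
Applying E = E° − (RT ln10/nF)·log Q gives +0.50 − (0.0592/2)(−4.097) = +0.62 V.

+0.62 V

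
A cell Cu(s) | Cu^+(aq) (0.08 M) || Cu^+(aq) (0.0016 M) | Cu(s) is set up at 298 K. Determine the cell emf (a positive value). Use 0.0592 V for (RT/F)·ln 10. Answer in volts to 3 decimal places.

For a concentration cell E°cell = 0, since both electrodes use the same couple.
The compartment with the higher Cu^+(aq) concentration (0.08 M) acts as the cathode; ions are reduced there and produced at the dilute (0.0016 M) anode.
With n = 1, Ecell = −(0.0592/1)·log([dilute]/[conc]) = −(0.0592/1)·log(0.0016/0.08) = +0.101 V.

0.101 V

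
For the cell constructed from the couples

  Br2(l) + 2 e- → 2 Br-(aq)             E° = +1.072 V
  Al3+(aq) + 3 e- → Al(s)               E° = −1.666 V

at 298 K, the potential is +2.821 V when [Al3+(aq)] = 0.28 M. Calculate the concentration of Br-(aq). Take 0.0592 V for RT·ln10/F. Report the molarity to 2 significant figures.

The Br₂/Br⁻ couple has the larger reduction potential, so it is the cathode: E°cell = +1.072 − (−1.666) = +2.738 V and n = 6.
From the Nernst equation, log Q = n(E° − E)/0.0592 = 6·(+2.738 − (+2.821))/0.0592 = −8.412.
The balanced reaction is 3 Br2(l) + 2 Al(s) → 6 Br-(aq) + 2 Al3+(aq), so Q = [Br-(aq)]^6·[Al3+(aq)]^2.
Substituting the known concentrations and solving, log [Br-(aq)] = −1.218 and [Br-(aq)] = 0.061 M.

0.061 M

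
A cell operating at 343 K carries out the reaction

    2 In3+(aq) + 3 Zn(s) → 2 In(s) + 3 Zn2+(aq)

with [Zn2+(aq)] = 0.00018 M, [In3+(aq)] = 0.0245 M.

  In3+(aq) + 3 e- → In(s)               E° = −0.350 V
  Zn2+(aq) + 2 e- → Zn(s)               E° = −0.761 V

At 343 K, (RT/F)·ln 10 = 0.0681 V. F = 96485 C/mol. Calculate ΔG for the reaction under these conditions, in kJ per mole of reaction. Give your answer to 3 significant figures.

The standard cell potential is −0.350 − (−0.761) = +0.411 V, with n = 6 electrons in the balanced equation.
Here Q = [Zn2+(aq)]^3 / [In3+(aq)]^2 = 9.72×10^−9 (log Q = −8.013), giving E = +0.411 − (0.0681/6)·(−8.013) = +0.5019 V.
ΔG = −nFE = −(6)(96485)(+0.5019) J/mol = −291 kJ/mol.

−291 kJ/mol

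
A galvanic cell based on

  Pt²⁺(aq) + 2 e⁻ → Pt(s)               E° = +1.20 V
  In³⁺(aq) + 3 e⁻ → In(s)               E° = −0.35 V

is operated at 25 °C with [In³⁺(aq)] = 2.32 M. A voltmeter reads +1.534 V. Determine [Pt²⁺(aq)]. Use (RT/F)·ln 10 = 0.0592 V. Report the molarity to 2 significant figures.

0.50 M

Pt²⁺/Pt is the cathode (higher E°); E°cell = +1.20 − (−0.35) = +1.55 V with n = 6.
Rearranging E = E° − (0.0592/n)·log Q gives log Q = 6(+1.55 − (+1.534))/0.0592 = 1.622.
The balanced reaction is 3 Pt²⁺(aq) + 2 In(s) → 3 Pt(s) + 2 In³⁺(aq), so Q = [In³⁺(aq)]^2 / [Pt²⁺(aq)]^3.
Isolating [Pt²⁺(aq)] in Q = 10^{1.622} yields log [Pt²⁺(aq)] = −0.297, i.e. 0.50 M.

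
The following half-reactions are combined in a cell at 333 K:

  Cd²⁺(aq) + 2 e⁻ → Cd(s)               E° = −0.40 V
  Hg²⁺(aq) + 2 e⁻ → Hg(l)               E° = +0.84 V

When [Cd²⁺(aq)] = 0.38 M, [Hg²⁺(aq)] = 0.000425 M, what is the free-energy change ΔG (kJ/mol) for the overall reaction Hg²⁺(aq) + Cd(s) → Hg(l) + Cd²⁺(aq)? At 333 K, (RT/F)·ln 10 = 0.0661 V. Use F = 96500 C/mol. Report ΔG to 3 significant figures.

−221 kJ/mol

E°cell = +0.84 − (−0.40) = +1.24 V; the balanced reaction transfers n = 2 electrons.
Q = [Cd²⁺(aq)] / [Hg²⁺(aq)] = 894, so log Q = 2.951 and E = +1.24 − (0.0661/2)(2.951) = +1.1425 V.
ΔG = −nFE = −(2)(96500)(+1.1425) J/mol = −221 kJ/mol.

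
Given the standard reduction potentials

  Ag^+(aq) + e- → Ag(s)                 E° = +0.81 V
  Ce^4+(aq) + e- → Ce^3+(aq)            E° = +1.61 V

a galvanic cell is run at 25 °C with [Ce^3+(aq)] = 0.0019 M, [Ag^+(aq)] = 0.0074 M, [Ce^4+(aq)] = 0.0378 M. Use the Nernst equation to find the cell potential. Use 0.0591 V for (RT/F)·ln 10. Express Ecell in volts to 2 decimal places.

+1.00 V

Since E°(Ce⁴⁺/Ce³⁺) > E°(Ag⁺/Ag), Ce⁴⁺/Ce³⁺ serves as the cathode.
E°cell = +1.61 − (+0.81) = +0.80 V, with n = 1 electron transferred.
For the overall reaction Ce^4+(aq) + Ag(s) → Ce^3+(aq) + Ag^+(aq), Q = ([Ce^3+(aq)]·[Ag^+(aq)]) / [Ce^4+(aq)] = 0.000372, giving log Q = −3.430.
Applying E = E° − (RT ln10/nF)·log Q gives +0.80 − (0.0591/1)(−3.430) = +1.00 V.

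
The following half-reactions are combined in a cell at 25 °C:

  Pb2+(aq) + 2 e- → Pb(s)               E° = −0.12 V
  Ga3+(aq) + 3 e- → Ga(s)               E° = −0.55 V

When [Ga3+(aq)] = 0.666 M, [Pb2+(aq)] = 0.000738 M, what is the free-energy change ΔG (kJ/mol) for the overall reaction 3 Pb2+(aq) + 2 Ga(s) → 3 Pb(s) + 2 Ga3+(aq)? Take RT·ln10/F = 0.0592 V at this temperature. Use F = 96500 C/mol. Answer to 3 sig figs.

With Pb²⁺/Pb reduced at the cathode, E°cell = −0.12 − (−0.55) = +0.43 V and n = 6.
Q = [Ga3+(aq)]^2 / [Pb2+(aq)]^3 = 1.1×10^9, so log Q = 9.043 and E = +0.43 − (0.0592/6)(9.043) = +0.3408 V.
ΔG = −nFE = −(6)(96500)(+0.3408) J/mol = −197 kJ/mol.

−197 kJ/mol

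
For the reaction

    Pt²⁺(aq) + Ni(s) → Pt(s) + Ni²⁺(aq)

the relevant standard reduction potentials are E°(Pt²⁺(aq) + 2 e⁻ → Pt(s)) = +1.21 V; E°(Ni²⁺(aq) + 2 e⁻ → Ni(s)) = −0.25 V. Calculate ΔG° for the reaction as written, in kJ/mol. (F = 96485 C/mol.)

In the reaction as written Pt²⁺(aq) is reduced, so the Pt²⁺/Pt couple is the cathode and Ni²⁺/Ni is the anode.
E°cell = +1.21 − (−0.25) = +1.46 V; balancing electrons gives n = 2.
ΔG° = −nFE°cell = −(2)(96485)(+1.46) J/mol = −282 kJ/mol.

−282 kJ/mol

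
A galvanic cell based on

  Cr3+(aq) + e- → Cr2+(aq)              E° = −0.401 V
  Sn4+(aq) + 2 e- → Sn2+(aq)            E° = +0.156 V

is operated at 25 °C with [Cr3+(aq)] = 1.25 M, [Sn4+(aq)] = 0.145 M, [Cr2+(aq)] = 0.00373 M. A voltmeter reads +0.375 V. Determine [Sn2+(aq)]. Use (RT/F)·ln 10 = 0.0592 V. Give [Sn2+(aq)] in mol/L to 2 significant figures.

With Sn⁴⁺/Sn²⁺ at the cathode and Cr³⁺/Cr²⁺ at the anode, E°cell = +0.156 − (−0.401) = +0.557 V (n = 2).
From the Nernst equation, log Q = n(E° − E)/0.0592 = 2·(+0.557 − (+0.375))/0.0592 = 6.149.
The balanced reaction is Sn4+(aq) + 2 Cr2+(aq) → Sn2+(aq) + 2 Cr3+(aq), so Q = ([Sn2+(aq)]·[Cr3+(aq)]^2) / ([Sn4+(aq)]·[Cr2+(aq)]^2).
Solving for the unknown gives log [Sn2+(aq)] = 0.260, so [Sn2+(aq)] ≈ 1.8 M.

1.8 M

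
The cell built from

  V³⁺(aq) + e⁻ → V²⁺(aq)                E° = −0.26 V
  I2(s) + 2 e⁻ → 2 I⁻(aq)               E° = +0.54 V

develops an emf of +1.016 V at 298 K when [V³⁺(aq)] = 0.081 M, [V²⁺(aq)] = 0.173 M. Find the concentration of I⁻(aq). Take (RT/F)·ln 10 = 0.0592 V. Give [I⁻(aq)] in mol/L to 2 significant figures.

0.00048 M

The I₂/I⁻ couple has the larger reduction potential, so it is the cathode: E°cell = +0.54 − (−0.26) = +0.80 V and n = 2.
From the Nernst equation, log Q = n(E° − E)/0.0592 = 2·(+0.80 − (+1.016))/0.0592 = −7.297.
For I2(s) + 2 V²⁺(aq) → 2 I⁻(aq) + 2 V³⁺(aq), the reaction quotient is Q = ([I⁻(aq)]^2·[V³⁺(aq)]^2) / [V²⁺(aq)]^2.
Solving for the unknown gives log [I⁻(aq)] = −3.319, so [I⁻(aq)] ≈ 0.00048 M.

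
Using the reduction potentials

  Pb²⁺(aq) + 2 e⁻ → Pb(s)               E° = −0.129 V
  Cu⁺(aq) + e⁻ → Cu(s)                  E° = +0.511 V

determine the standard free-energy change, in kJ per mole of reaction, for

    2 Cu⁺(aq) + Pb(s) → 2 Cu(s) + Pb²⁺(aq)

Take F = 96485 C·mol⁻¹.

In the reaction as written Cu⁺(aq) is reduced, so the Cu⁺/Cu couple is the cathode and Pb²⁺/Pb is the anode.
E°cell = +0.511 − (−0.129) = +0.640 V; balancing electrons gives n = 2.
ΔG° = −nFE°cell = −(2)(96485)(+0.640) J/mol = −124 kJ/mol.

−124 kJ/mol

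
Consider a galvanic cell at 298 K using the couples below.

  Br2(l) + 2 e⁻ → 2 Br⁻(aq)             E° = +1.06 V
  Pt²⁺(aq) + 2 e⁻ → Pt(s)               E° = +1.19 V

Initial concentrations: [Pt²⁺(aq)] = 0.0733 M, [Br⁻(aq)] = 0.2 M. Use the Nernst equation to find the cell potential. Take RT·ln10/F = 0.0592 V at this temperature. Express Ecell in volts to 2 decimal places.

The Pt²⁺/Pt couple has the more positive E°, so it is the cathode; Br₂/Br⁻ is the anode.
The standard potential is +1.19 − (+1.06) = +0.13 V and the balanced reaction transfers n = 2 electrons.
Balancing gives Pt²⁺(aq) + 2 Br⁻(aq) → Pt(s) + Br2(l); hence Q = 1 / ([Pt²⁺(aq)]·[Br⁻(aq)]^2) = 341 (log Q = 2.533).
By the Nernst equation, E = +0.13 − (0.0592/2)·(2.533) = +0.06 V.

+0.06 V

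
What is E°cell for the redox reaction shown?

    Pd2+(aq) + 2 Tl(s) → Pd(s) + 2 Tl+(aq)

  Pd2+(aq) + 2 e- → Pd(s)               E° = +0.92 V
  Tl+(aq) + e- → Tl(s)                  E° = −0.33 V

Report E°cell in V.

+1.25 V

Pd2+(aq) gains electrons, so the Pd²⁺/Pd couple is the cathode; the Tl⁺/Tl couple is the anode.
E°cell = E°(cathode) − E°(anode) = +0.92 − (−0.33) = +1.25 V.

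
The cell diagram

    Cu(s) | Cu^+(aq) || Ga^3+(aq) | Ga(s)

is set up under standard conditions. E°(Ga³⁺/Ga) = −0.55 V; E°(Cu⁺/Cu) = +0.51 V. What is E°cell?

By convention the left-hand electrode in cell notation is the anode (oxidation) and the right-hand electrode is the cathode (reduction).
E°cell = E°(right) − E°(left) = −0.55 − (+0.51) = −1.06 V.
The negative sign shows that, as written, the cell would require an external voltage to drive the reaction.

−1.06 V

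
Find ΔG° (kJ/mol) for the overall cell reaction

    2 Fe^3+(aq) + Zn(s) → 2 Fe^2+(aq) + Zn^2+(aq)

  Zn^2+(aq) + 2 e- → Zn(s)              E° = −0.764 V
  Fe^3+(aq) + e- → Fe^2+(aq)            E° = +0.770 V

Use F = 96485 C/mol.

−296 kJ/mol

In the reaction as written Fe^3+(aq) is reduced, so the Fe³⁺/Fe²⁺ couple is the cathode and Zn²⁺/Zn is the anode.
E°cell = +0.770 − (−0.764) = +1.534 V; balancing electrons gives n = 2.
ΔG° = −nFE°cell = −(2)(96485)(+1.534) J/mol = −296 kJ/mol.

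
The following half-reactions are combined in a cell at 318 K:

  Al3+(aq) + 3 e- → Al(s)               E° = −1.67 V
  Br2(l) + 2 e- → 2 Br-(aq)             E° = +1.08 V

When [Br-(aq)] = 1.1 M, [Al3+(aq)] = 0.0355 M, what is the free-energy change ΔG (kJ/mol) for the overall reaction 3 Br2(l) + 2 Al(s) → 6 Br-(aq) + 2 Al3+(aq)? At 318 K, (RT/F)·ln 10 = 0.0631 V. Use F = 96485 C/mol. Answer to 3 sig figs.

−1610 kJ/mol

The standard cell potential is +1.08 − (−1.67) = +2.75 V, with n = 6 electrons in the balanced equation.
Here Q = [Br-(aq)]^6·[Al3+(aq)]^2 = 0.00223 (log Q = −2.651), giving E = +2.75 − (0.0631/6)·(−2.651) = +2.7779 V.
Then ΔG = −nFE = −6 × 96485 × +2.7779 J/mol = −1610 kJ/mol.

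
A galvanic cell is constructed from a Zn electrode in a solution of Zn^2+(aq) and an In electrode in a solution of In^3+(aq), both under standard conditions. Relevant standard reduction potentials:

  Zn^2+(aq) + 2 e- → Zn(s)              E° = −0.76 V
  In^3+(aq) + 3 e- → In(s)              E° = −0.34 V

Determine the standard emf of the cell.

+0.42 V

The In³⁺/In couple has the higher E°, so In ion is reduced (cathode) and Zn is oxidized (anode).
E°cell = E°(cathode) − E°(anode) = −0.34 − (−0.76) = +0.42 V.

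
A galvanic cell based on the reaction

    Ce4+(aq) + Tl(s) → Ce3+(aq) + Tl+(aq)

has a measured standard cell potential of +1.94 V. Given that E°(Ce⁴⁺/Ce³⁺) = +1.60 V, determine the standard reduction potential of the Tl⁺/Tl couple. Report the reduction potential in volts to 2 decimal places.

In the reaction as written the Ce⁴⁺/Ce³⁺ couple is reduced (cathode) and Tl⁺/Tl is oxidized (anode), so E°cell = E°(Ce⁴⁺/Ce³⁺) − E°(Tl⁺/Tl).
E°(Tl⁺/Tl) = E°(cathode) − E°cell = +1.60 − (+1.94) = −0.34 V.

−0.34 V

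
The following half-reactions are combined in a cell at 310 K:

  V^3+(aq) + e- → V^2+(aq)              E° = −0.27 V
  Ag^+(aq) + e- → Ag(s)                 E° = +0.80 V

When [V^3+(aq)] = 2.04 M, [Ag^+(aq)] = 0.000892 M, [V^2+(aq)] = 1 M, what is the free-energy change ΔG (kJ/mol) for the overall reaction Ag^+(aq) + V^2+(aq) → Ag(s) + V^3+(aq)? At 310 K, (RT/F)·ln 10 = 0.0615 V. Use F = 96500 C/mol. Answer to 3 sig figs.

E°cell = +0.80 − (−0.27) = +1.07 V; the balanced reaction transfers n = 1 electron.
Q = [V^3+(aq)] / ([Ag^+(aq)]·[V^2+(aq)]) = 2.29×10^3, so log Q = 3.359 and E = +1.07 − (0.0615/1)(3.359) = +0.8634 V.
Then ΔG = −nFE = −1 × 96500 × +0.8634 J/mol = −83.3 kJ/mol.

−83.3 kJ/mol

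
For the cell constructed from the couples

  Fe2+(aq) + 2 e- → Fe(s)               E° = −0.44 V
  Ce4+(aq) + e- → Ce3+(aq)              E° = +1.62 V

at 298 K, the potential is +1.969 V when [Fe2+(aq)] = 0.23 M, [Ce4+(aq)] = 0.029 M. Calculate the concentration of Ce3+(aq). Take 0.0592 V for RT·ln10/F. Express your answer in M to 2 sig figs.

2.1 M

The Ce⁴⁺/Ce³⁺ couple has the larger reduction potential, so it is the cathode: E°cell = +1.62 − (−0.44) = +2.06 V and n = 2.
Rearranging E = E° − (0.0592/n)·log Q gives log Q = 2(+2.06 − (+1.969))/0.0592 = 3.074.
For 2 Ce4+(aq) + Fe(s) → 2 Ce3+(aq) + Fe2+(aq), the reaction quotient is Q = ([Ce3+(aq)]^2·[Fe2+(aq)]) / [Ce4+(aq)]^2.
Isolating [Ce3+(aq)] in Q = 10^{3.074} yields log [Ce3+(aq)] = 0.319, i.e. 2.1 M.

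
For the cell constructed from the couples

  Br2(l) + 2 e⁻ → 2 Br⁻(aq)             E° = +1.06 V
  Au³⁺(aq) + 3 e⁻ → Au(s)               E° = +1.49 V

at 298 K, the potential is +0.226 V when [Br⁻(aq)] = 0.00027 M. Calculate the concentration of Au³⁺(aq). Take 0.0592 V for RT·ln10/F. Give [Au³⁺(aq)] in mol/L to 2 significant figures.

The Au³⁺/Au couple has the larger reduction potential, so it is the cathode: E°cell = +1.49 − (+1.06) = +0.43 V and n = 6.
Rearranging E = E° − (0.0592/n)·log Q gives log Q = 6(+0.43 − (+0.226))/0.0592 = 20.676.
For 2 Au³⁺(aq) + 6 Br⁻(aq) → 2 Au(s) + 3 Br2(l), the reaction quotient is Q = 1 / ([Au³⁺(aq)]^2·[Br⁻(aq)]^6).
Solving for the unknown gives log [Au³⁺(aq)] = 0.368, so [Au³⁺(aq)] ≈ 2.3 M.

2.3 M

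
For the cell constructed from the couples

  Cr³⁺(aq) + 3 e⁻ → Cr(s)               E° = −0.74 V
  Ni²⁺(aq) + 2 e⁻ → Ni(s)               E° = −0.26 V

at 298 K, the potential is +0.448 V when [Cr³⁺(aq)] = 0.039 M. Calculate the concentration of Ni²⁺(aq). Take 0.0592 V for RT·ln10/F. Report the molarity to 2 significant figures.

Ni²⁺/Ni is the cathode (higher E°); E°cell = −0.26 − (−0.74) = +0.48 V with n = 6.
Since E = E° − (0.0592/n)·log Q, log Q = n(E° − E)/0.0592 = 3.243.
Balancing electrons gives 3 Ni²⁺(aq) + 2 Cr(s) → 3 Ni(s) + 2 Cr³⁺(aq); thus Q = [Cr³⁺(aq)]^2 / [Ni²⁺(aq)]^3.
Solving for the unknown gives log [Ni²⁺(aq)] = −2.020, so [Ni²⁺(aq)] ≈ 0.0095 M.

0.0095 M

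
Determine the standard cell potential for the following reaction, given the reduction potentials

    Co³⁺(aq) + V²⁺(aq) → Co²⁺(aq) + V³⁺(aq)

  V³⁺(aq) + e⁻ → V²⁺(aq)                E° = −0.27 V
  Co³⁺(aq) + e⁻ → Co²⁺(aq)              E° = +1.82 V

+2.09 V

In the reaction as written, Co³⁺(aq) is reduced (cathode) and V³⁺(aq) is produced by oxidation at the anode.
E°cell = E°(cathode) − E°(anode) = +1.82 − (−0.27) = +2.09 V.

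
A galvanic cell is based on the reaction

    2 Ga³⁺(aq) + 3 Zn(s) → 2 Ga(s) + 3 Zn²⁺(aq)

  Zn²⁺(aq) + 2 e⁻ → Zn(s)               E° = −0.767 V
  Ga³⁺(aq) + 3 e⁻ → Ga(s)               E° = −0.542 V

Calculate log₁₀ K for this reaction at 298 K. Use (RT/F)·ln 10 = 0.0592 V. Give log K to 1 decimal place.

log K = 22.8

The Ga³⁺/Ga couple is reduced (cathode); E°cell = −0.542 − (−0.767) = +0.225 V with n = 6.
At equilibrium E = 0, so log K = nE°cell / 0.0592 = (6)(+0.225) / 0.0592 = 22.8.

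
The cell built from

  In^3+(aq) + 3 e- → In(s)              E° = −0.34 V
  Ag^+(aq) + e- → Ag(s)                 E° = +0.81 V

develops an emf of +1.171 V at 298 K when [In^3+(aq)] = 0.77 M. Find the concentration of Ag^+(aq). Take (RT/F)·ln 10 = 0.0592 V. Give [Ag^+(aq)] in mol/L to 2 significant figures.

2.1 M

The Ag⁺/Ag couple has the larger reduction potential, so it is the cathode: E°cell = +0.81 − (−0.34) = +1.15 V and n = 3.
Rearranging E = E° − (0.0592/n)·log Q gives log Q = 3(+1.15 − (+1.171))/0.0592 = −1.064.
For 3 Ag^+(aq) + In(s) → 3 Ag(s) + In^3+(aq), the reaction quotient is Q = [In^3+(aq)] / [Ag^+(aq)]^3.
Substituting the known concentrations and solving, log [Ag^+(aq)] = 0.317 and [Ag^+(aq)] = 2.1 M.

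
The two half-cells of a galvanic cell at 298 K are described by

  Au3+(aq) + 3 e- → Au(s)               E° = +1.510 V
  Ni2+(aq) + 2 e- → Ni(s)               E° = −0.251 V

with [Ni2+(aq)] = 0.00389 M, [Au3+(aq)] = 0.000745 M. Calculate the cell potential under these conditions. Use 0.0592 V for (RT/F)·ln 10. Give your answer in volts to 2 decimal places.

Since E°(Au³⁺/Au) > E°(Ni²⁺/Ni), Au³⁺/Au serves as the cathode.
The standard potential is +1.510 − (−0.251) = +1.761 V and the balanced reaction transfers n = 6 electrons.
Balancing gives 2 Au3+(aq) + 3 Ni(s) → 2 Au(s) + 3 Ni2+(aq); hence Q = [Ni2+(aq)]^3 / [Au3+(aq)]^2 = 0.106 (log Q = −0.974).
E = E° − (0.0592/n)·log Q = +1.761 − (0.0592/6)(−0.974) = +1.77 V.

+1.77 V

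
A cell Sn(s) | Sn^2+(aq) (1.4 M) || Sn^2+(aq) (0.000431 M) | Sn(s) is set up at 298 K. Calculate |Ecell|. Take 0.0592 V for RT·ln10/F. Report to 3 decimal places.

0.104 V

For a concentration cell E°cell = 0, since both electrodes use the same couple.
The compartment with the higher Sn^2+(aq) concentration (1.4 M) acts as the cathode; ions are reduced there and produced at the dilute (0.000431 M) anode.
With n = 2, Ecell = −(0.0592/2)·log([dilute]/[conc]) = −(0.0592/2)·log(0.000431/1.4) = +0.104 V.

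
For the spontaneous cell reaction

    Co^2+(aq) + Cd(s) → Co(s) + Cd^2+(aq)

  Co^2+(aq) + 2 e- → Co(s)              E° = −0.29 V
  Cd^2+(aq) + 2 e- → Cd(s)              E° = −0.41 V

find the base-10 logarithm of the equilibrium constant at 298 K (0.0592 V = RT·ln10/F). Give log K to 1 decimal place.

log K = 4.1

The Co²⁺/Co couple is reduced (cathode); E°cell = −0.29 − (−0.41) = +0.12 V with n = 2.
At equilibrium E = 0, so log K = nE°cell / 0.0592 = (2)(+0.12) / 0.0592 = 4.1.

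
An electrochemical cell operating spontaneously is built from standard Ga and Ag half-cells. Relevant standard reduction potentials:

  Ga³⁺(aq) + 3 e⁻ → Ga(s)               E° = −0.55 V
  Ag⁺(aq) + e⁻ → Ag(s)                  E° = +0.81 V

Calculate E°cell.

Of the two couples in this cell, the one with the more positive reduction potential is reduced at the cathode: here that is Ag⁺/Ag (+0.81 V); Ga³⁺/Ga (−0.55 V) is the anode.
E°cell = E°(cathode) − E°(anode) = +0.81 − (−0.55) = +1.36 V.

+1.36 V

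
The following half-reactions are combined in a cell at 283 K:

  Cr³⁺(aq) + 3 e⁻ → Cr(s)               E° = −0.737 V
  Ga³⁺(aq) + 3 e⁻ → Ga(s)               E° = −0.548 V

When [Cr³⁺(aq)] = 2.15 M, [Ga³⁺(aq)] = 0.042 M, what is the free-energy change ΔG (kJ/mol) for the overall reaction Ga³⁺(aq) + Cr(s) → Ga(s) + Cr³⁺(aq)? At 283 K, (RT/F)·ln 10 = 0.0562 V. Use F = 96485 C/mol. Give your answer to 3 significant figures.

E°cell = −0.548 − (−0.737) = +0.189 V; the balanced reaction transfers n = 3 electrons.
Q = [Cr³⁺(aq)] / [Ga³⁺(aq)] = 51.2, so log Q = 1.709 and E = +0.189 − (0.0562/3)(1.709) = +0.1570 V.
ΔG = −nFE = −(3)(96485)(+0.1570) J/mol = −45.4 kJ/mol.

−45.4 kJ/mol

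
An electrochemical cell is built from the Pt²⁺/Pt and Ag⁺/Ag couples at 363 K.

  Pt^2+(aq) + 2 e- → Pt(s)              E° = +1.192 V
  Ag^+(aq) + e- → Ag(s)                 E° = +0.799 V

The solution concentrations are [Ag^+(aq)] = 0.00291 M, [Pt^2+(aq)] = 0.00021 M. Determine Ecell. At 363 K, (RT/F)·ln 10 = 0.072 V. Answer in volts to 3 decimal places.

The Pt²⁺/Pt couple has the more positive E°, so it is the cathode; Ag⁺/Ag is the anode.
E°cell = E°cat − E°an = +1.192 − (+0.799) = +0.393 V; n = 2.
Balancing gives Pt^2+(aq) + 2 Ag(s) → Pt(s) + 2 Ag^+(aq); hence Q = [Ag^+(aq)]^2 / [Pt^2+(aq)] = 0.0403 (log Q = −1.394).
By the Nernst equation, E = +0.393 − (0.072/2)·(−1.394) = +0.443 V.

+0.443 V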